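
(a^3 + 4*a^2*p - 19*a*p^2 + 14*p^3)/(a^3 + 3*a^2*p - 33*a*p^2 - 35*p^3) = (-a^2 + 3*a*p - 2*p^2)/(-a^2 + 4*a*p + 5*p^2)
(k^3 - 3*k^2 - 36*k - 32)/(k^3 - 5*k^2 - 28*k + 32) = (k + 1)/(k - 1)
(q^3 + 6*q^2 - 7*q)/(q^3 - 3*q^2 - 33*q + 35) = q*(q + 7)/(q^2 - 2*q - 35)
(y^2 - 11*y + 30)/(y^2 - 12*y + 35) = (y - 6)/(y - 7)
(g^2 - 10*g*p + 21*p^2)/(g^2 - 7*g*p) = (g - 3*p)/g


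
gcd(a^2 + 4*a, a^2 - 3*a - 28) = a + 4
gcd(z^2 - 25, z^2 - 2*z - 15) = z - 5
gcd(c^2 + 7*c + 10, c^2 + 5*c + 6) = c + 2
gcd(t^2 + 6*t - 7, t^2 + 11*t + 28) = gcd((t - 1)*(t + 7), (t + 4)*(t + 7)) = t + 7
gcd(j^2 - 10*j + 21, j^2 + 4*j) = 1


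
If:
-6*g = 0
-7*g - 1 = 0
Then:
No Solution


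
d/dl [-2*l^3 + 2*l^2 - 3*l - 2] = -6*l^2 + 4*l - 3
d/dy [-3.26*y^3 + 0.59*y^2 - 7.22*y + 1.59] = -9.78*y^2 + 1.18*y - 7.22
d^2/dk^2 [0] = 0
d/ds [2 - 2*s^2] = -4*s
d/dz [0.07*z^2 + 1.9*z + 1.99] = 0.14*z + 1.9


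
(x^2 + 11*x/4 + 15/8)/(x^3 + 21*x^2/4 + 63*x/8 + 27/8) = (4*x + 5)/(4*x^2 + 15*x + 9)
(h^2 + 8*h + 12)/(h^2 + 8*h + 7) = (h^2 + 8*h + 12)/(h^2 + 8*h + 7)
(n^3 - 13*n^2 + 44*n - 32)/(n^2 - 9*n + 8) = n - 4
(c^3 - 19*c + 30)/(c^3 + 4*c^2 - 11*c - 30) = (c - 2)/(c + 2)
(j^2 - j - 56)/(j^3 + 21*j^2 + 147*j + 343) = (j - 8)/(j^2 + 14*j + 49)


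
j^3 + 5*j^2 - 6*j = j*(j - 1)*(j + 6)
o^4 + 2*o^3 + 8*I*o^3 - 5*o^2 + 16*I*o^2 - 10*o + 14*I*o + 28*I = (o + 2)*(o - I)*(o + 2*I)*(o + 7*I)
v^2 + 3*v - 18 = (v - 3)*(v + 6)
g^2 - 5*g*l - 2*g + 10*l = (g - 2)*(g - 5*l)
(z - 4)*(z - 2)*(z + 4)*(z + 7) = z^4 + 5*z^3 - 30*z^2 - 80*z + 224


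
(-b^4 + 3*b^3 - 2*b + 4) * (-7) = 7*b^4 - 21*b^3 + 14*b - 28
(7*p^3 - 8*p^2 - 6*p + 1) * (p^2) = 7*p^5 - 8*p^4 - 6*p^3 + p^2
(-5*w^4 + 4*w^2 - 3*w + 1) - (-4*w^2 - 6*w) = -5*w^4 + 8*w^2 + 3*w + 1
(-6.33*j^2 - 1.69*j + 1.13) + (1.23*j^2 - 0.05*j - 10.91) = -5.1*j^2 - 1.74*j - 9.78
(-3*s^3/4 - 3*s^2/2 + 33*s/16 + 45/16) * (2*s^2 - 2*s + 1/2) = -3*s^5/2 - 3*s^4/2 + 27*s^3/4 + 3*s^2/4 - 147*s/32 + 45/32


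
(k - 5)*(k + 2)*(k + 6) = k^3 + 3*k^2 - 28*k - 60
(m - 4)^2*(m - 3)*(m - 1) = m^4 - 12*m^3 + 51*m^2 - 88*m + 48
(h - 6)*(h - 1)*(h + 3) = h^3 - 4*h^2 - 15*h + 18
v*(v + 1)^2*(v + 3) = v^4 + 5*v^3 + 7*v^2 + 3*v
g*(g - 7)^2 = g^3 - 14*g^2 + 49*g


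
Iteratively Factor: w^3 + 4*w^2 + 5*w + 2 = (w + 2)*(w^2 + 2*w + 1) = (w + 1)*(w + 2)*(w + 1)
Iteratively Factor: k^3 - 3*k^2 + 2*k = (k - 1)*(k^2 - 2*k) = (k - 2)*(k - 1)*(k)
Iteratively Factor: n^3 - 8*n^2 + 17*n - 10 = (n - 1)*(n^2 - 7*n + 10) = (n - 5)*(n - 1)*(n - 2)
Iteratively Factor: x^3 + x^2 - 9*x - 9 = (x - 3)*(x^2 + 4*x + 3) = (x - 3)*(x + 1)*(x + 3)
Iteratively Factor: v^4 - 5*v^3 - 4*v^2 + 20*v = (v + 2)*(v^3 - 7*v^2 + 10*v) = (v - 2)*(v + 2)*(v^2 - 5*v) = v*(v - 2)*(v + 2)*(v - 5)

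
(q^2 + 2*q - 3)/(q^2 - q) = (q + 3)/q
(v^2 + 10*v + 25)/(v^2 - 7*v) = (v^2 + 10*v + 25)/(v*(v - 7))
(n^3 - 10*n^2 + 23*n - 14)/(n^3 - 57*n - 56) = (-n^3 + 10*n^2 - 23*n + 14)/(-n^3 + 57*n + 56)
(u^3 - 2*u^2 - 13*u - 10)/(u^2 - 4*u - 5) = u + 2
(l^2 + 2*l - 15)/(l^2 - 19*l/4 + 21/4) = 4*(l + 5)/(4*l - 7)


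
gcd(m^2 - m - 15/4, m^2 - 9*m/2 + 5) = m - 5/2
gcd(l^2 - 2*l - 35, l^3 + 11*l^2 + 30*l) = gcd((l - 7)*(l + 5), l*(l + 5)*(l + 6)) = l + 5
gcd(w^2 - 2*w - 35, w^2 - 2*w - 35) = w^2 - 2*w - 35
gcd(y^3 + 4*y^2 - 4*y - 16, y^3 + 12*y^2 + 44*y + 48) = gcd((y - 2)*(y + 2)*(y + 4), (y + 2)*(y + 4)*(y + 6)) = y^2 + 6*y + 8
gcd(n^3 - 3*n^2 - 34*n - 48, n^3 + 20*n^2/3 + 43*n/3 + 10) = n^2 + 5*n + 6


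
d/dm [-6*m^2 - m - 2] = -12*m - 1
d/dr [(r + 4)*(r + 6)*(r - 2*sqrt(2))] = 3*r^2 - 4*sqrt(2)*r + 20*r - 20*sqrt(2) + 24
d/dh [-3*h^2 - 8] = -6*h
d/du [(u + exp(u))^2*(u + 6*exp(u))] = (u + exp(u))*((u + exp(u))*(6*exp(u) + 1) + 2*(u + 6*exp(u))*(exp(u) + 1))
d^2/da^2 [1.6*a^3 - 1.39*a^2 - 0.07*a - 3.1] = 9.6*a - 2.78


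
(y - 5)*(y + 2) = y^2 - 3*y - 10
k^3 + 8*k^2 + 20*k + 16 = (k + 2)^2*(k + 4)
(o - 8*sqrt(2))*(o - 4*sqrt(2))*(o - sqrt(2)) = o^3 - 13*sqrt(2)*o^2 + 88*o - 64*sqrt(2)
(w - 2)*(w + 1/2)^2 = w^3 - w^2 - 7*w/4 - 1/2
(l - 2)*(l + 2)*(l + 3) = l^3 + 3*l^2 - 4*l - 12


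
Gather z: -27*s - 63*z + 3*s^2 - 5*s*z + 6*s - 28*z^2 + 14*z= 3*s^2 - 21*s - 28*z^2 + z*(-5*s - 49)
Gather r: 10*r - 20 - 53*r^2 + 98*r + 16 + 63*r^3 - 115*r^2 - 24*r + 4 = 63*r^3 - 168*r^2 + 84*r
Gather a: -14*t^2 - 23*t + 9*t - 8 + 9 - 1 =-14*t^2 - 14*t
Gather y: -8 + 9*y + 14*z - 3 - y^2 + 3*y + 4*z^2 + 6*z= -y^2 + 12*y + 4*z^2 + 20*z - 11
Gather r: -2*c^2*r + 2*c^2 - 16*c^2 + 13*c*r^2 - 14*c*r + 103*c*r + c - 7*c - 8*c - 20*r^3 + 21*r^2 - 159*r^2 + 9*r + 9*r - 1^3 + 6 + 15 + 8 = -14*c^2 - 14*c - 20*r^3 + r^2*(13*c - 138) + r*(-2*c^2 + 89*c + 18) + 28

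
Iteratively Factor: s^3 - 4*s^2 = (s)*(s^2 - 4*s) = s^2*(s - 4)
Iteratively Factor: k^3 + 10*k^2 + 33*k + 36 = (k + 3)*(k^2 + 7*k + 12) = (k + 3)*(k + 4)*(k + 3)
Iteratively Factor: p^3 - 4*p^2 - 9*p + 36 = (p - 3)*(p^2 - p - 12) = (p - 3)*(p + 3)*(p - 4)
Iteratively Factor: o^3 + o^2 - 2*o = (o + 2)*(o^2 - o) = (o - 1)*(o + 2)*(o)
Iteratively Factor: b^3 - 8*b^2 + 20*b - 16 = (b - 2)*(b^2 - 6*b + 8) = (b - 4)*(b - 2)*(b - 2)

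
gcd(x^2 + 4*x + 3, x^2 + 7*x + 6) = x + 1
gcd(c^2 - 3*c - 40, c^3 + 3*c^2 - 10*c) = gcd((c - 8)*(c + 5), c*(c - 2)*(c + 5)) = c + 5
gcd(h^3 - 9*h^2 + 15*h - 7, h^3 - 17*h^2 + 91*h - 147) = h - 7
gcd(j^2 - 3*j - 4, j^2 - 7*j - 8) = j + 1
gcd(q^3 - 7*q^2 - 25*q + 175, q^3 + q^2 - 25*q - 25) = q^2 - 25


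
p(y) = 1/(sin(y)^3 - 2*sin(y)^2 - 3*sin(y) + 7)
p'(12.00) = 0.00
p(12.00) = 0.13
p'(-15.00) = 0.01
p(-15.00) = 0.13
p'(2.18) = -0.17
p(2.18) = 0.27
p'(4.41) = 0.02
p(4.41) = 0.14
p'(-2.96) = -0.04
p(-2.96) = 0.13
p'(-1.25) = -0.02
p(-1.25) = 0.14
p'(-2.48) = 0.01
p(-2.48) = 0.13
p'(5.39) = -0.02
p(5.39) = 0.13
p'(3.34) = -0.04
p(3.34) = 0.13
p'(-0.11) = 0.05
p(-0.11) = 0.14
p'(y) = (-3*sin(y)^2*cos(y) + 4*sin(y)*cos(y) + 3*cos(y))/(sin(y)^3 - 2*sin(y)^2 - 3*sin(y) + 7)^2 = (4*sin(y) + 3*cos(y)^2)*cos(y)/(sin(y)^3 - 2*sin(y)^2 - 3*sin(y) + 7)^2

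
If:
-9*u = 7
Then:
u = -7/9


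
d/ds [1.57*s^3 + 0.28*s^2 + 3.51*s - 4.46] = 4.71*s^2 + 0.56*s + 3.51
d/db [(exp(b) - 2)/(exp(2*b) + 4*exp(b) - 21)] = (-2*(exp(b) - 2)*(exp(b) + 2) + exp(2*b) + 4*exp(b) - 21)*exp(b)/(exp(2*b) + 4*exp(b) - 21)^2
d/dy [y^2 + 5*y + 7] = 2*y + 5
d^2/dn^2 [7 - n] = 0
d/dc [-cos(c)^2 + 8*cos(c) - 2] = 2*(cos(c) - 4)*sin(c)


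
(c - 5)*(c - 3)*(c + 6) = c^3 - 2*c^2 - 33*c + 90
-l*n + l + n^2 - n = (-l + n)*(n - 1)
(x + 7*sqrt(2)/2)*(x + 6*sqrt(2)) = x^2 + 19*sqrt(2)*x/2 + 42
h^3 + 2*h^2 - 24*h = h*(h - 4)*(h + 6)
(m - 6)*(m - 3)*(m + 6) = m^3 - 3*m^2 - 36*m + 108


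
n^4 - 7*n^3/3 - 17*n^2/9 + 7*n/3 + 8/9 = (n - 8/3)*(n - 1)*(n + 1/3)*(n + 1)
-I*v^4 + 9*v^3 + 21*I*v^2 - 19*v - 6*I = (v + I)^2*(v + 6*I)*(-I*v + 1)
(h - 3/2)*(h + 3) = h^2 + 3*h/2 - 9/2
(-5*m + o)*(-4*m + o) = 20*m^2 - 9*m*o + o^2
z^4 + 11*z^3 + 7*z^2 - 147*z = z*(z - 3)*(z + 7)^2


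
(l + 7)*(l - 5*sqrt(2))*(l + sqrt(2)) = l^3 - 4*sqrt(2)*l^2 + 7*l^2 - 28*sqrt(2)*l - 10*l - 70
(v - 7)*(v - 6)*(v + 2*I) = v^3 - 13*v^2 + 2*I*v^2 + 42*v - 26*I*v + 84*I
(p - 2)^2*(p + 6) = p^3 + 2*p^2 - 20*p + 24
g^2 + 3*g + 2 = (g + 1)*(g + 2)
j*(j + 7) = j^2 + 7*j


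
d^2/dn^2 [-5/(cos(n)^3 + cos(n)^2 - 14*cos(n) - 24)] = 5*((53*cos(n) - 8*cos(2*n) - 9*cos(3*n))*(cos(n)^3 + cos(n)^2 - 14*cos(n) - 24)/4 - 2*(3*cos(n)^2 + 2*cos(n) - 14)^2*sin(n)^2)/(cos(n)^3 + cos(n)^2 - 14*cos(n) - 24)^3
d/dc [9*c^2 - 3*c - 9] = 18*c - 3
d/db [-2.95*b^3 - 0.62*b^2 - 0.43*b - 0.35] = -8.85*b^2 - 1.24*b - 0.43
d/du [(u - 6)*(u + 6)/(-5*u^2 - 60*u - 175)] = 2*(-6*u^2 - 71*u - 216)/(5*(u^4 + 24*u^3 + 214*u^2 + 840*u + 1225))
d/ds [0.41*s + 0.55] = 0.410000000000000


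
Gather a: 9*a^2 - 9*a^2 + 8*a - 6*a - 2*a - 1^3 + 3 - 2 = 0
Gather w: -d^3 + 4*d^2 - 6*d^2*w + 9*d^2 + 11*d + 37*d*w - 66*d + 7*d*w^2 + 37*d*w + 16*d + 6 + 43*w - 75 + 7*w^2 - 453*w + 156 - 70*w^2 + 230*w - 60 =-d^3 + 13*d^2 - 39*d + w^2*(7*d - 63) + w*(-6*d^2 + 74*d - 180) + 27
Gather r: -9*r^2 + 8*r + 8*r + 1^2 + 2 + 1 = -9*r^2 + 16*r + 4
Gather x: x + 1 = x + 1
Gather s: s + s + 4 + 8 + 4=2*s + 16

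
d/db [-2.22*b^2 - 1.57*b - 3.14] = -4.44*b - 1.57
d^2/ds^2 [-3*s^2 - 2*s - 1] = -6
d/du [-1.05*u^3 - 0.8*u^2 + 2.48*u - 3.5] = -3.15*u^2 - 1.6*u + 2.48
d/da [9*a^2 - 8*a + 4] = 18*a - 8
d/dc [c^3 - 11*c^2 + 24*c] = 3*c^2 - 22*c + 24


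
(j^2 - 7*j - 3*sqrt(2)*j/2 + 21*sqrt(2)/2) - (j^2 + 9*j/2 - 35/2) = -23*j/2 - 3*sqrt(2)*j/2 + 21*sqrt(2)/2 + 35/2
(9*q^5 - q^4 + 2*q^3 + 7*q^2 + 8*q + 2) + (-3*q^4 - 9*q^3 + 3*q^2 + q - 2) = 9*q^5 - 4*q^4 - 7*q^3 + 10*q^2 + 9*q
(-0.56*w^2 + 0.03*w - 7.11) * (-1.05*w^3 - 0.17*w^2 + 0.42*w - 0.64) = 0.588*w^5 + 0.0637*w^4 + 7.2252*w^3 + 1.5797*w^2 - 3.0054*w + 4.5504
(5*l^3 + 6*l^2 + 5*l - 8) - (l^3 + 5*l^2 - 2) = 4*l^3 + l^2 + 5*l - 6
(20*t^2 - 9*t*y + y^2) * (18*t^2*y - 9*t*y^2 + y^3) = 360*t^4*y - 342*t^3*y^2 + 119*t^2*y^3 - 18*t*y^4 + y^5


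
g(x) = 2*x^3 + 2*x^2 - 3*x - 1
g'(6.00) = 237.00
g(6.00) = 485.00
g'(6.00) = 237.00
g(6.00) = 485.00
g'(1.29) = 12.14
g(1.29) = 2.75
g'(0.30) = -1.26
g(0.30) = -1.67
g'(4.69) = 147.74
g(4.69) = 235.25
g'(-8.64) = 410.34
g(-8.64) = -1115.73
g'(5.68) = 213.29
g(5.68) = 412.99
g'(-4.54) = 102.51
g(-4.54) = -133.31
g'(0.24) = -1.69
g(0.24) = -1.58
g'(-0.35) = -3.66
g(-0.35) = 0.21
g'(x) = 6*x^2 + 4*x - 3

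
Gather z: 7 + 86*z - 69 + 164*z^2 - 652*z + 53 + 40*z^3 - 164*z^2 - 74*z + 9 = 40*z^3 - 640*z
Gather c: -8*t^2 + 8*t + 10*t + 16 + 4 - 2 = -8*t^2 + 18*t + 18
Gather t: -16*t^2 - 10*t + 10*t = -16*t^2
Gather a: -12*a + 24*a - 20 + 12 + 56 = 12*a + 48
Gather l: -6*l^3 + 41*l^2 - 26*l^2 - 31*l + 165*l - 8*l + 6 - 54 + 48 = -6*l^3 + 15*l^2 + 126*l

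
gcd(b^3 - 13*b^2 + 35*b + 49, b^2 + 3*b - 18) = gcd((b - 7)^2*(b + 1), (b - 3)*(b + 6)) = 1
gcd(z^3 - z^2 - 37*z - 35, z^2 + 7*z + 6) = z + 1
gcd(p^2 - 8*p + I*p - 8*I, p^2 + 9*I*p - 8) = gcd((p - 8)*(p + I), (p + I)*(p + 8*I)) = p + I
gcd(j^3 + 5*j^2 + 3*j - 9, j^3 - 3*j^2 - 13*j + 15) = j^2 + 2*j - 3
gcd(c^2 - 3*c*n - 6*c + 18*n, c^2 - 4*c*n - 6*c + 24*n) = c - 6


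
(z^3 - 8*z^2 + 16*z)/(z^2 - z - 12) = z*(z - 4)/(z + 3)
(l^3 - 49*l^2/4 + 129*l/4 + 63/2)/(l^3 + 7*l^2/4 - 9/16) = 4*(l^2 - 13*l + 42)/(4*l^2 + 4*l - 3)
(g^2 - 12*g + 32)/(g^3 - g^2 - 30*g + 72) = (g - 8)/(g^2 + 3*g - 18)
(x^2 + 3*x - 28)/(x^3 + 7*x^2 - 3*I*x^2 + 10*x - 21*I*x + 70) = (x - 4)/(x^2 - 3*I*x + 10)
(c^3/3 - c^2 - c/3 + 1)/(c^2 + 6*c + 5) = (c^2 - 4*c + 3)/(3*(c + 5))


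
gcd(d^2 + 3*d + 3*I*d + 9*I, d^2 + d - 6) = d + 3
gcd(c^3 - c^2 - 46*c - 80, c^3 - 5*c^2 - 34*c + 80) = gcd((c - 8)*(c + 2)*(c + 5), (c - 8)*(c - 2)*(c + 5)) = c^2 - 3*c - 40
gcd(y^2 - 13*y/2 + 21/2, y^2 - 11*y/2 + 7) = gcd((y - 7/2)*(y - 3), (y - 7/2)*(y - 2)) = y - 7/2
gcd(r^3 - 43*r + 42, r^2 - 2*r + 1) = r - 1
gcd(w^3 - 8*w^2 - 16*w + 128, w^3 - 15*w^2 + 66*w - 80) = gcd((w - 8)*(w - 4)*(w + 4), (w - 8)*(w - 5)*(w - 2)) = w - 8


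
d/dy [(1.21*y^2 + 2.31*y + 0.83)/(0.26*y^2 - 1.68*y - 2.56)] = (-2.6334*y^2 - 6.6268*y - 4.5192)/(0.0676*y^4 - 0.8736*y^3 + 1.4912*y^2 + 8.6016*y + 6.5536)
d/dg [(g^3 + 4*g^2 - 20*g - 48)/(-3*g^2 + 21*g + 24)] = (-g^4 + 14*g^3 + 32*g^2 - 32*g + 176)/(3*(g^4 - 14*g^3 + 33*g^2 + 112*g + 64))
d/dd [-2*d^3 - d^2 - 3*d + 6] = -6*d^2 - 2*d - 3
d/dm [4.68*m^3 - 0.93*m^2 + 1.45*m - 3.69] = 14.04*m^2 - 1.86*m + 1.45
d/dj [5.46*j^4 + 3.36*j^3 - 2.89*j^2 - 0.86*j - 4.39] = 21.84*j^3 + 10.08*j^2 - 5.78*j - 0.86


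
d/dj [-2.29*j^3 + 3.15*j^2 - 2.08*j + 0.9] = -6.87*j^2 + 6.3*j - 2.08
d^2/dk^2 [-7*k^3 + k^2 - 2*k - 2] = 2 - 42*k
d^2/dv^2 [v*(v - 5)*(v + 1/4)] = 6*v - 19/2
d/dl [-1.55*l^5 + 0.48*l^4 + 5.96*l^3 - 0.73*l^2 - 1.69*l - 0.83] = -7.75*l^4 + 1.92*l^3 + 17.88*l^2 - 1.46*l - 1.69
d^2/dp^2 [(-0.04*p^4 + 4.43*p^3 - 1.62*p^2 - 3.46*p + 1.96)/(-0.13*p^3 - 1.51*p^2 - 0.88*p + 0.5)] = (3.46944695195361e-18*p^8 - 2.22044604925031e-16*p^7 + 1.96723*p^6 + 3.72610800000001*p^5 - 0.885012000000009*p^4 - 7.83251999999999*p^3 - 6.30672*p^2 - 7.362288*p - 2.140448)/(0.002197*p^9 + 0.076557*p^8 + 0.933855*p^7 + 4.454065*p^6 + 5.73258*p^5 - 0.255318*p^4 - 3.207428*p^3 - 0.0290999999999999*p^2 + 0.66*p - 0.125)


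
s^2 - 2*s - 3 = (s - 3)*(s + 1)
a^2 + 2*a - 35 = (a - 5)*(a + 7)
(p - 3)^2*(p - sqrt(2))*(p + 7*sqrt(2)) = p^4 - 6*p^3 + 6*sqrt(2)*p^3 - 36*sqrt(2)*p^2 - 5*p^2 + 54*sqrt(2)*p + 84*p - 126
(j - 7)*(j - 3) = j^2 - 10*j + 21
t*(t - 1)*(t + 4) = t^3 + 3*t^2 - 4*t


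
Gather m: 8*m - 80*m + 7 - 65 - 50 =-72*m - 108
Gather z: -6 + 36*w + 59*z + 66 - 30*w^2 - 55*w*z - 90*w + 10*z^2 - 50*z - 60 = -30*w^2 - 54*w + 10*z^2 + z*(9 - 55*w)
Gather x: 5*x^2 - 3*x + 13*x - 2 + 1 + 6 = 5*x^2 + 10*x + 5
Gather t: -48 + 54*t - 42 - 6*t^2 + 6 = -6*t^2 + 54*t - 84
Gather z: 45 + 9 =54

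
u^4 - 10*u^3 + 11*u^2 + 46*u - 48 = (u - 8)*(u - 3)*(u - 1)*(u + 2)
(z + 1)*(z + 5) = z^2 + 6*z + 5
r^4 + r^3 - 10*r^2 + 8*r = r*(r - 2)*(r - 1)*(r + 4)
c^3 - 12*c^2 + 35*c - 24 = (c - 8)*(c - 3)*(c - 1)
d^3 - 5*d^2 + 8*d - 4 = (d - 2)^2*(d - 1)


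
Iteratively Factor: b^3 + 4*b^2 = (b)*(b^2 + 4*b) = b^2*(b + 4)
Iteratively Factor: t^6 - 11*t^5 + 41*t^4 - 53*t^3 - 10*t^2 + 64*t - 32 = (t - 4)*(t^5 - 7*t^4 + 13*t^3 - t^2 - 14*t + 8) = (t - 4)*(t - 1)*(t^4 - 6*t^3 + 7*t^2 + 6*t - 8) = (t - 4)^2*(t - 1)*(t^3 - 2*t^2 - t + 2) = (t - 4)^2*(t - 2)*(t - 1)*(t^2 - 1) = (t - 4)^2*(t - 2)*(t - 1)^2*(t + 1)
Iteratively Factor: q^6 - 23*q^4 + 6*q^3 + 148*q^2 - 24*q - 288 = (q - 3)*(q^5 + 3*q^4 - 14*q^3 - 36*q^2 + 40*q + 96) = (q - 3)*(q + 2)*(q^4 + q^3 - 16*q^2 - 4*q + 48) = (q - 3)^2*(q + 2)*(q^3 + 4*q^2 - 4*q - 16) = (q - 3)^2*(q - 2)*(q + 2)*(q^2 + 6*q + 8) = (q - 3)^2*(q - 2)*(q + 2)*(q + 4)*(q + 2)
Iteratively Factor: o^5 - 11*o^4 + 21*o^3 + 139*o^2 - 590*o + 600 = (o - 3)*(o^4 - 8*o^3 - 3*o^2 + 130*o - 200) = (o - 3)*(o + 4)*(o^3 - 12*o^2 + 45*o - 50) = (o - 5)*(o - 3)*(o + 4)*(o^2 - 7*o + 10) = (o - 5)^2*(o - 3)*(o + 4)*(o - 2)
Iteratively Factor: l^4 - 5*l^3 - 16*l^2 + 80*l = (l - 5)*(l^3 - 16*l) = (l - 5)*(l + 4)*(l^2 - 4*l) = (l - 5)*(l - 4)*(l + 4)*(l)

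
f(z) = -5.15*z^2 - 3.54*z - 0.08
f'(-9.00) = 89.16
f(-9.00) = -385.37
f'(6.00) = -65.34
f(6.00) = -206.72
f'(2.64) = -30.73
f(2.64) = -45.32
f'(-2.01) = 17.16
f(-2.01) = -13.77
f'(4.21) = -46.90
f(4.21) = -106.26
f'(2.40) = -28.26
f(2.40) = -38.24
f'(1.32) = -17.14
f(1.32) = -13.73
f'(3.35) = -38.04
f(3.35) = -69.73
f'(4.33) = -48.14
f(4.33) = -111.97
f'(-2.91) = 26.43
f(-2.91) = -33.39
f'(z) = -10.3*z - 3.54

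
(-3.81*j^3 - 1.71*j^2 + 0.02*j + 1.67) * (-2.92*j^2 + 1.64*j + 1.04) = 11.1252*j^5 - 1.2552*j^4 - 6.8252*j^3 - 6.622*j^2 + 2.7596*j + 1.7368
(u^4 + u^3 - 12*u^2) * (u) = u^5 + u^4 - 12*u^3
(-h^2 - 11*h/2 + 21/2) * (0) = 0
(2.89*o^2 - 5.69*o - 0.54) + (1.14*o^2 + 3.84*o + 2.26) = 4.03*o^2 - 1.85*o + 1.72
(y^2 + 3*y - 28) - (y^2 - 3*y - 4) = 6*y - 24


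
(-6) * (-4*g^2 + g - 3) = 24*g^2 - 6*g + 18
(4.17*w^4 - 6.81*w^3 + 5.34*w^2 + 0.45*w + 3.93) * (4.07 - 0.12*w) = -0.5004*w^5 + 17.7891*w^4 - 28.3575*w^3 + 21.6798*w^2 + 1.3599*w + 15.9951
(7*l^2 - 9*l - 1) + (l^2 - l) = 8*l^2 - 10*l - 1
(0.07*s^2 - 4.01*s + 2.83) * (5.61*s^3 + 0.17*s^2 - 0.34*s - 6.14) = 0.3927*s^5 - 22.4842*s^4 + 15.1708*s^3 + 1.4147*s^2 + 23.6592*s - 17.3762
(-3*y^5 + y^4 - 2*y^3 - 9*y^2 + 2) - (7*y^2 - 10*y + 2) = -3*y^5 + y^4 - 2*y^3 - 16*y^2 + 10*y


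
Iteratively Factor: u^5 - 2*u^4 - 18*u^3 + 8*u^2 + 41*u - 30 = (u - 5)*(u^4 + 3*u^3 - 3*u^2 - 7*u + 6) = (u - 5)*(u + 3)*(u^3 - 3*u + 2) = (u - 5)*(u - 1)*(u + 3)*(u^2 + u - 2) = (u - 5)*(u - 1)*(u + 2)*(u + 3)*(u - 1)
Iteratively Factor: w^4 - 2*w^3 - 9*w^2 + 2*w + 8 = (w + 1)*(w^3 - 3*w^2 - 6*w + 8) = (w - 1)*(w + 1)*(w^2 - 2*w - 8) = (w - 4)*(w - 1)*(w + 1)*(w + 2)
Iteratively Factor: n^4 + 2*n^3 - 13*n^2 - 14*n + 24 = (n + 4)*(n^3 - 2*n^2 - 5*n + 6) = (n + 2)*(n + 4)*(n^2 - 4*n + 3) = (n - 1)*(n + 2)*(n + 4)*(n - 3)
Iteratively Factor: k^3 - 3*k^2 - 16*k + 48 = (k - 3)*(k^2 - 16) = (k - 3)*(k + 4)*(k - 4)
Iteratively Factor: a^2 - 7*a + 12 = (a - 3)*(a - 4)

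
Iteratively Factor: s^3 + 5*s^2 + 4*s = (s + 4)*(s^2 + s) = (s + 1)*(s + 4)*(s)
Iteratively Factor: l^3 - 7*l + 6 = (l + 3)*(l^2 - 3*l + 2) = (l - 1)*(l + 3)*(l - 2)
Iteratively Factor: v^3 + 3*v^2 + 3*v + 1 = (v + 1)*(v^2 + 2*v + 1) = (v + 1)^2*(v + 1)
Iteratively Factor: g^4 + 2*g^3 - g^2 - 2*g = (g + 2)*(g^3 - g) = (g - 1)*(g + 2)*(g^2 + g) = g*(g - 1)*(g + 2)*(g + 1)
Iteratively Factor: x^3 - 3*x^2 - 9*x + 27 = (x + 3)*(x^2 - 6*x + 9) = (x - 3)*(x + 3)*(x - 3)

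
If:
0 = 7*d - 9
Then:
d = 9/7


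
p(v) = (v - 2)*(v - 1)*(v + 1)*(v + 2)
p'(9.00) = 2826.00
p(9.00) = 6160.00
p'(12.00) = 6792.00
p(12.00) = 20020.00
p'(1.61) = 0.59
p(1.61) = -2.24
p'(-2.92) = -70.39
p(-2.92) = 34.07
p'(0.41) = -3.82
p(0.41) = 3.19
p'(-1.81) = -5.62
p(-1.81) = -1.65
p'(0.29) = -2.80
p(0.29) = 3.59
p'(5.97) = 791.40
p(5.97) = 1096.07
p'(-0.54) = 4.77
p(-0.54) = 2.63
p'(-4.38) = -292.31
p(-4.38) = 276.12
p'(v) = (v - 2)*(v - 1)*(v + 1) + (v - 2)*(v - 1)*(v + 2) + (v - 2)*(v + 1)*(v + 2) + (v - 1)*(v + 1)*(v + 2)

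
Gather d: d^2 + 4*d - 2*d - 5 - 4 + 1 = d^2 + 2*d - 8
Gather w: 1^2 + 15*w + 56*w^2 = 56*w^2 + 15*w + 1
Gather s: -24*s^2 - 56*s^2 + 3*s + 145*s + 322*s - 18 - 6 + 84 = -80*s^2 + 470*s + 60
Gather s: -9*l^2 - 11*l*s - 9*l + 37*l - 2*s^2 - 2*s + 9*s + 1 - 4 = -9*l^2 + 28*l - 2*s^2 + s*(7 - 11*l) - 3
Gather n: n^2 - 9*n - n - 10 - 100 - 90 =n^2 - 10*n - 200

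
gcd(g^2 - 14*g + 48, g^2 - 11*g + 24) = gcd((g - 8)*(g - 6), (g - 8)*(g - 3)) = g - 8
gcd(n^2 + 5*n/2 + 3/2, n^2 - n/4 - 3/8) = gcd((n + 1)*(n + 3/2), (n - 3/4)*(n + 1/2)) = 1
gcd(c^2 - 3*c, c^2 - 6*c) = c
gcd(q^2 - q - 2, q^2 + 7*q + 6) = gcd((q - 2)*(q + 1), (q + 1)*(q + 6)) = q + 1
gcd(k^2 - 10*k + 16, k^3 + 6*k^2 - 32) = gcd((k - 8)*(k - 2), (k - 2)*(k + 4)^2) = k - 2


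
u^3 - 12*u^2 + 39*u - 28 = (u - 7)*(u - 4)*(u - 1)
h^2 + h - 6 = (h - 2)*(h + 3)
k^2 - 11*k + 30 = (k - 6)*(k - 5)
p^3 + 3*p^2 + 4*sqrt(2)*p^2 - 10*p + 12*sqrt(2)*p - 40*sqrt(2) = (p - 2)*(p + 5)*(p + 4*sqrt(2))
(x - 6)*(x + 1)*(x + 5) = x^3 - 31*x - 30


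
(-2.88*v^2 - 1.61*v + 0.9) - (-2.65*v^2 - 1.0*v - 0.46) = -0.23*v^2 - 0.61*v + 1.36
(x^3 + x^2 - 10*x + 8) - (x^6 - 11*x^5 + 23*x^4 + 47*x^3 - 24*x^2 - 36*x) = -x^6 + 11*x^5 - 23*x^4 - 46*x^3 + 25*x^2 + 26*x + 8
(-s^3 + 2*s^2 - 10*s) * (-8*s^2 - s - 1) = 8*s^5 - 15*s^4 + 79*s^3 + 8*s^2 + 10*s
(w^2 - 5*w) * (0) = 0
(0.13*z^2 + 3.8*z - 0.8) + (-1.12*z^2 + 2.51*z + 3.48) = -0.99*z^2 + 6.31*z + 2.68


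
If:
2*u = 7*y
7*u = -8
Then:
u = -8/7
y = -16/49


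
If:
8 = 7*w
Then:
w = 8/7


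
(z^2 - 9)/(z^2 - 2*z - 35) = (9 - z^2)/(-z^2 + 2*z + 35)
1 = 1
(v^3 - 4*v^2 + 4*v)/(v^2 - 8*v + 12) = v*(v - 2)/(v - 6)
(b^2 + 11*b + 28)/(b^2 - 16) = (b + 7)/(b - 4)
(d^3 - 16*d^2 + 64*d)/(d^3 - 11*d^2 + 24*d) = (d - 8)/(d - 3)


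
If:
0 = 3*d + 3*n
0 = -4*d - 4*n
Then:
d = -n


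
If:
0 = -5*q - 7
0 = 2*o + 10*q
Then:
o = 7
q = -7/5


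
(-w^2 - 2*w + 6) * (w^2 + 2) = -w^4 - 2*w^3 + 4*w^2 - 4*w + 12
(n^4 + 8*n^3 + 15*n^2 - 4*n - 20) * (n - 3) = n^5 + 5*n^4 - 9*n^3 - 49*n^2 - 8*n + 60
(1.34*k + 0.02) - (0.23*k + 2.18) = 1.11*k - 2.16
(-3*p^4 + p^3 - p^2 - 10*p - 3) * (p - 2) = -3*p^5 + 7*p^4 - 3*p^3 - 8*p^2 + 17*p + 6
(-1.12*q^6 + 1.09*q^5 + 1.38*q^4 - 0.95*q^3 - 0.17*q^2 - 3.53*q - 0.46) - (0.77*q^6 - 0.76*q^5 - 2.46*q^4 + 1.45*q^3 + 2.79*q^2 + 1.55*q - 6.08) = -1.89*q^6 + 1.85*q^5 + 3.84*q^4 - 2.4*q^3 - 2.96*q^2 - 5.08*q + 5.62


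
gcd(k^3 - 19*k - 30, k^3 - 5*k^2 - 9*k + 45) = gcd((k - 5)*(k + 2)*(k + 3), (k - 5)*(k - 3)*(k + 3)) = k^2 - 2*k - 15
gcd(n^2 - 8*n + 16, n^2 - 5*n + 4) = n - 4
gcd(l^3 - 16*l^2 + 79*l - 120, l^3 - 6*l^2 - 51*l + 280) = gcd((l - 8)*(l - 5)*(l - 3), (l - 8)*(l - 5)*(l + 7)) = l^2 - 13*l + 40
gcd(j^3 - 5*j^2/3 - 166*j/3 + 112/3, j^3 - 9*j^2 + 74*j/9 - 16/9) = j^2 - 26*j/3 + 16/3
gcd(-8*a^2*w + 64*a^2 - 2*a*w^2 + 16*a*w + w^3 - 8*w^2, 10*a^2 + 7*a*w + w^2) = 2*a + w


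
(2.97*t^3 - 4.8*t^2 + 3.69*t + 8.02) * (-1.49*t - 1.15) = -4.4253*t^4 + 3.7365*t^3 + 0.0218999999999996*t^2 - 16.1933*t - 9.223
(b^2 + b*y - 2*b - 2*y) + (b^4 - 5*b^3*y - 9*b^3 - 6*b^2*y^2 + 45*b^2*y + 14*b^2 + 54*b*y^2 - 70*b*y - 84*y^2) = b^4 - 5*b^3*y - 9*b^3 - 6*b^2*y^2 + 45*b^2*y + 15*b^2 + 54*b*y^2 - 69*b*y - 2*b - 84*y^2 - 2*y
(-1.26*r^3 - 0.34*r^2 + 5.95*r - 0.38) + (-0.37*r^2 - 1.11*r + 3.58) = -1.26*r^3 - 0.71*r^2 + 4.84*r + 3.2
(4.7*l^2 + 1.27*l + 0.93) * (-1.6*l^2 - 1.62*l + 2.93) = -7.52*l^4 - 9.646*l^3 + 10.2256*l^2 + 2.2145*l + 2.7249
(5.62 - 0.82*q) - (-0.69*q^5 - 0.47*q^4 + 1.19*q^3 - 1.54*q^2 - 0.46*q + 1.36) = 0.69*q^5 + 0.47*q^4 - 1.19*q^3 + 1.54*q^2 - 0.36*q + 4.26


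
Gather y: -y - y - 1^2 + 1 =-2*y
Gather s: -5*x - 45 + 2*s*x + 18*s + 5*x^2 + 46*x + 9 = s*(2*x + 18) + 5*x^2 + 41*x - 36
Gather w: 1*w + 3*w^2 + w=3*w^2 + 2*w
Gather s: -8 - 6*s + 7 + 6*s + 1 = 0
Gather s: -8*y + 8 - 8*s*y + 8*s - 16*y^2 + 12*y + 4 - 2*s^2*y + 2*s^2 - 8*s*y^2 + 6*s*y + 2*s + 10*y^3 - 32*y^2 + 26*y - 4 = s^2*(2 - 2*y) + s*(-8*y^2 - 2*y + 10) + 10*y^3 - 48*y^2 + 30*y + 8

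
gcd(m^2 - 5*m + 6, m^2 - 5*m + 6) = m^2 - 5*m + 6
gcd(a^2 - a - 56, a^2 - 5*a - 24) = a - 8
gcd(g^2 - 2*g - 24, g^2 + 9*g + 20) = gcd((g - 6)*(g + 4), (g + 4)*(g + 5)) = g + 4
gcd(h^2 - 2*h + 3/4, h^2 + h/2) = 1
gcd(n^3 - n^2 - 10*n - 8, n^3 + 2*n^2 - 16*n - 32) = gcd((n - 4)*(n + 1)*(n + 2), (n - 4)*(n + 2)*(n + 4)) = n^2 - 2*n - 8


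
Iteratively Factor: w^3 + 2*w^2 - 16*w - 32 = (w + 4)*(w^2 - 2*w - 8) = (w - 4)*(w + 4)*(w + 2)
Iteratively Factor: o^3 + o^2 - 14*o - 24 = (o + 2)*(o^2 - o - 12) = (o - 4)*(o + 2)*(o + 3)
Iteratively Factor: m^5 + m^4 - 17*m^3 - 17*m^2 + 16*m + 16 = (m + 1)*(m^4 - 17*m^2 + 16) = (m + 1)*(m + 4)*(m^3 - 4*m^2 - m + 4) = (m + 1)^2*(m + 4)*(m^2 - 5*m + 4) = (m - 4)*(m + 1)^2*(m + 4)*(m - 1)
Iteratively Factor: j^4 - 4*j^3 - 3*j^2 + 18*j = (j + 2)*(j^3 - 6*j^2 + 9*j) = j*(j + 2)*(j^2 - 6*j + 9) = j*(j - 3)*(j + 2)*(j - 3)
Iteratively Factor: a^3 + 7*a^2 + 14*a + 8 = (a + 4)*(a^2 + 3*a + 2) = (a + 1)*(a + 4)*(a + 2)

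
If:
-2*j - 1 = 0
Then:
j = -1/2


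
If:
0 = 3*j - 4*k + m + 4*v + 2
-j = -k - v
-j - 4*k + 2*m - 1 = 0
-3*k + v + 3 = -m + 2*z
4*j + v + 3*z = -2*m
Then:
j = -25/33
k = -35/66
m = -31/33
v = -5/22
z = 113/66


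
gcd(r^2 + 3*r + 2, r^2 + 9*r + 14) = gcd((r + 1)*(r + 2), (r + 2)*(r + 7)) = r + 2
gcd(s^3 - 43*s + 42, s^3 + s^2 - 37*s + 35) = s^2 + 6*s - 7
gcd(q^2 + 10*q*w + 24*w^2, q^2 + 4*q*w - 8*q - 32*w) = q + 4*w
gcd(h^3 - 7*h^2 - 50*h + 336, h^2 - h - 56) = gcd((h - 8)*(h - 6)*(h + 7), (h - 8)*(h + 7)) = h^2 - h - 56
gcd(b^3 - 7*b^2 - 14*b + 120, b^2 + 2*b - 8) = b + 4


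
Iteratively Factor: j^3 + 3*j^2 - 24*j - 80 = (j - 5)*(j^2 + 8*j + 16) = (j - 5)*(j + 4)*(j + 4)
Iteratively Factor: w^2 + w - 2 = (w - 1)*(w + 2)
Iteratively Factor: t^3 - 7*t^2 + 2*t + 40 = (t - 4)*(t^2 - 3*t - 10) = (t - 5)*(t - 4)*(t + 2)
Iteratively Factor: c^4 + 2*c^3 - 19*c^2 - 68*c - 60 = (c + 2)*(c^3 - 19*c - 30) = (c + 2)^2*(c^2 - 2*c - 15) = (c - 5)*(c + 2)^2*(c + 3)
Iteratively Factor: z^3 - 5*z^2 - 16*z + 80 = (z - 4)*(z^2 - z - 20) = (z - 4)*(z + 4)*(z - 5)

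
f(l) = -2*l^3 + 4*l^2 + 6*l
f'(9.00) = -408.00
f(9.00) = -1080.00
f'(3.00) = -24.00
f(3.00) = 0.00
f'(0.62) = 8.65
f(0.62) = 4.78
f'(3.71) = -46.90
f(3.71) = -24.81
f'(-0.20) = 4.16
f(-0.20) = -1.02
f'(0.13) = 6.94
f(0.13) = 0.84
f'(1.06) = 7.74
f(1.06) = 8.47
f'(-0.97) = -7.41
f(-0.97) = -0.23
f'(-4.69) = -163.50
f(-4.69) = 266.17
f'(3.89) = -53.67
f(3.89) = -33.86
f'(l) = -6*l^2 + 8*l + 6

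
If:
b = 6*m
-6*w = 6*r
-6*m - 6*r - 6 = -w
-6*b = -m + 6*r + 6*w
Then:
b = 0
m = 0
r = -6/7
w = 6/7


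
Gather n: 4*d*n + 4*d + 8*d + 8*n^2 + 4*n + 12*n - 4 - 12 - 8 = 12*d + 8*n^2 + n*(4*d + 16) - 24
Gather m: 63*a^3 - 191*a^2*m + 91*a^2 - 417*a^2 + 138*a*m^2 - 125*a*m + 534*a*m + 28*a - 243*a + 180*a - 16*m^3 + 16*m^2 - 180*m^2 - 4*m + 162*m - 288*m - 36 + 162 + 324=63*a^3 - 326*a^2 - 35*a - 16*m^3 + m^2*(138*a - 164) + m*(-191*a^2 + 409*a - 130) + 450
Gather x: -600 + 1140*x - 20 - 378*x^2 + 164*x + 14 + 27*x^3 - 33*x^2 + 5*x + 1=27*x^3 - 411*x^2 + 1309*x - 605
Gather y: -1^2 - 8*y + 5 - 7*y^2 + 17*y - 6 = -7*y^2 + 9*y - 2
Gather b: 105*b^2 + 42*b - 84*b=105*b^2 - 42*b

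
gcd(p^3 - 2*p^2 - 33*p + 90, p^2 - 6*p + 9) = p - 3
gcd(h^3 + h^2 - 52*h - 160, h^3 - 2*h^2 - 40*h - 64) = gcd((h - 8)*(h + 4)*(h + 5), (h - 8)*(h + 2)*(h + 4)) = h^2 - 4*h - 32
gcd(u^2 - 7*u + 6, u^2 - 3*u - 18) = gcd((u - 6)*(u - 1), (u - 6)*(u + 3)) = u - 6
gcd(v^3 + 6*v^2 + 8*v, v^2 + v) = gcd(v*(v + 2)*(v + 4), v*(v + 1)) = v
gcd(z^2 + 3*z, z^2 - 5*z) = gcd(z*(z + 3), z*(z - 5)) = z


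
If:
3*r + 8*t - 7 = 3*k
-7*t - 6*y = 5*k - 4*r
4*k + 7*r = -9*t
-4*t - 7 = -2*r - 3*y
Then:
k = -1645/1112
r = 931/1112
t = 7/1112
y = 2975/1668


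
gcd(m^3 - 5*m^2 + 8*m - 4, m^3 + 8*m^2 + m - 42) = m - 2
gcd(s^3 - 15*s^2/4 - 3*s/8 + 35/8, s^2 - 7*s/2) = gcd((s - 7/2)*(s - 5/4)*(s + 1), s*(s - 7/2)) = s - 7/2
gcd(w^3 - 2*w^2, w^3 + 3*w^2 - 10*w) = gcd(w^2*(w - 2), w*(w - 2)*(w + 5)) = w^2 - 2*w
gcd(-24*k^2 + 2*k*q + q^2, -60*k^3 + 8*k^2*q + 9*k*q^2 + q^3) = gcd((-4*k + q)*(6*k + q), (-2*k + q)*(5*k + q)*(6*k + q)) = 6*k + q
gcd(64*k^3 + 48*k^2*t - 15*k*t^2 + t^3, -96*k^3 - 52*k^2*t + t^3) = -8*k + t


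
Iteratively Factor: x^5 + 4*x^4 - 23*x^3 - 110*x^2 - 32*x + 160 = (x + 4)*(x^4 - 23*x^2 - 18*x + 40) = (x + 2)*(x + 4)*(x^3 - 2*x^2 - 19*x + 20) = (x - 1)*(x + 2)*(x + 4)*(x^2 - x - 20) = (x - 5)*(x - 1)*(x + 2)*(x + 4)*(x + 4)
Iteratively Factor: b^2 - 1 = (b + 1)*(b - 1)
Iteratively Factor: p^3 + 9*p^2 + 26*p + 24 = (p + 2)*(p^2 + 7*p + 12) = (p + 2)*(p + 4)*(p + 3)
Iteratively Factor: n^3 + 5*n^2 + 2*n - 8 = (n + 4)*(n^2 + n - 2) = (n + 2)*(n + 4)*(n - 1)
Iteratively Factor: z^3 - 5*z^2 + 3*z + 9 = (z - 3)*(z^2 - 2*z - 3) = (z - 3)*(z + 1)*(z - 3)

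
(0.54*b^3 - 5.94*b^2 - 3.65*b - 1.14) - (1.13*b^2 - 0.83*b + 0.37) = 0.54*b^3 - 7.07*b^2 - 2.82*b - 1.51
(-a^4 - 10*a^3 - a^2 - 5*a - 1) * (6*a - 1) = -6*a^5 - 59*a^4 + 4*a^3 - 29*a^2 - a + 1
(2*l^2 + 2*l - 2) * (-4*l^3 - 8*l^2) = -8*l^5 - 24*l^4 - 8*l^3 + 16*l^2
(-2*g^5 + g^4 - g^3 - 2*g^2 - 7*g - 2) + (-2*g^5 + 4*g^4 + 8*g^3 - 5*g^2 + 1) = -4*g^5 + 5*g^4 + 7*g^3 - 7*g^2 - 7*g - 1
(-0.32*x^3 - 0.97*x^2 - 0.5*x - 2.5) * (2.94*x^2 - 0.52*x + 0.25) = -0.9408*x^5 - 2.6854*x^4 - 1.0456*x^3 - 7.3325*x^2 + 1.175*x - 0.625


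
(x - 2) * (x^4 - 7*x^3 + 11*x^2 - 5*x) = x^5 - 9*x^4 + 25*x^3 - 27*x^2 + 10*x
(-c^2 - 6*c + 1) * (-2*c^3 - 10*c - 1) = 2*c^5 + 12*c^4 + 8*c^3 + 61*c^2 - 4*c - 1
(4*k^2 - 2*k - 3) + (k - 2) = 4*k^2 - k - 5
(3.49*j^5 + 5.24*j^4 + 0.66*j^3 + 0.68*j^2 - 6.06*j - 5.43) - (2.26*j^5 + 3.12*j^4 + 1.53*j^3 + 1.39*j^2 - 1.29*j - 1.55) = 1.23*j^5 + 2.12*j^4 - 0.87*j^3 - 0.71*j^2 - 4.77*j - 3.88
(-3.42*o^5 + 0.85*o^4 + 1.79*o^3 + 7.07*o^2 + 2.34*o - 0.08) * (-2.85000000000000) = 9.747*o^5 - 2.4225*o^4 - 5.1015*o^3 - 20.1495*o^2 - 6.669*o + 0.228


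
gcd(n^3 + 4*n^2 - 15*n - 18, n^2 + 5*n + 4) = n + 1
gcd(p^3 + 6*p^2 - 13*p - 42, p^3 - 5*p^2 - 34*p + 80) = 1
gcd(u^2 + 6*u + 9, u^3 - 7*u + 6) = u + 3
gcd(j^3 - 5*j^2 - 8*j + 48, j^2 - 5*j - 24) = j + 3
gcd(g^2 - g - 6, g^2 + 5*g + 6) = g + 2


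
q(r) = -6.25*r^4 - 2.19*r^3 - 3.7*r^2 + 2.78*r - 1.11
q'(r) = -25.0*r^3 - 6.57*r^2 - 7.4*r + 2.78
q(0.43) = -0.99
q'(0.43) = -3.60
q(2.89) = -512.82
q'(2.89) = -676.92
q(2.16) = -170.49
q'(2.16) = -295.80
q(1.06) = -12.82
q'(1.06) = -42.22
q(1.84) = -93.80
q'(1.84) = -188.82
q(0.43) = -0.99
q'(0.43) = -3.60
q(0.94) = -8.46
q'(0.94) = -30.75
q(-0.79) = -6.97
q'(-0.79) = 16.85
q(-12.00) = -126382.95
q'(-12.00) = 42345.50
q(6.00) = -8690.67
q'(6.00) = -5678.14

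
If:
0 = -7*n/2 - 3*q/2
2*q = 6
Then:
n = -9/7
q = 3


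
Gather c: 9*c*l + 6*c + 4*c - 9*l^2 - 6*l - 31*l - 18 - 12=c*(9*l + 10) - 9*l^2 - 37*l - 30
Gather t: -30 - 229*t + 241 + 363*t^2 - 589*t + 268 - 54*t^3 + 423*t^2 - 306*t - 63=-54*t^3 + 786*t^2 - 1124*t + 416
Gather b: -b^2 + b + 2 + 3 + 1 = -b^2 + b + 6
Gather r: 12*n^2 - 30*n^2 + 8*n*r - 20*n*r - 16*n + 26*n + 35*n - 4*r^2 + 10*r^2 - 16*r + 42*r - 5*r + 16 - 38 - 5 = -18*n^2 + 45*n + 6*r^2 + r*(21 - 12*n) - 27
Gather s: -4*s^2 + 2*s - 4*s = -4*s^2 - 2*s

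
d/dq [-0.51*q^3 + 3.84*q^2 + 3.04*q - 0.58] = -1.53*q^2 + 7.68*q + 3.04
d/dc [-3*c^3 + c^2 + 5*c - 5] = -9*c^2 + 2*c + 5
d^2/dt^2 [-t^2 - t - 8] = -2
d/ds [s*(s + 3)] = 2*s + 3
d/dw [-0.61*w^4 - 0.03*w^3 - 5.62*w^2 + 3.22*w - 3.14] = -2.44*w^3 - 0.09*w^2 - 11.24*w + 3.22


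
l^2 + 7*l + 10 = (l + 2)*(l + 5)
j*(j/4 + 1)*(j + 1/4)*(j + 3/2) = j^4/4 + 23*j^3/16 + 59*j^2/32 + 3*j/8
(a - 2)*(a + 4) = a^2 + 2*a - 8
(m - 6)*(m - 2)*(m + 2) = m^3 - 6*m^2 - 4*m + 24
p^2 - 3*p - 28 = (p - 7)*(p + 4)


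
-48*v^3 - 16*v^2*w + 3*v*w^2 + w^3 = (-4*v + w)*(3*v + w)*(4*v + w)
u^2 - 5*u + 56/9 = (u - 8/3)*(u - 7/3)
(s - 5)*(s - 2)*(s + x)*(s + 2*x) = s^4 + 3*s^3*x - 7*s^3 + 2*s^2*x^2 - 21*s^2*x + 10*s^2 - 14*s*x^2 + 30*s*x + 20*x^2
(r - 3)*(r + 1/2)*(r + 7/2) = r^3 + r^2 - 41*r/4 - 21/4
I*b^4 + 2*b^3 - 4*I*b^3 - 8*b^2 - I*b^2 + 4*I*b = b*(b - 4)*(b - I)*(I*b + 1)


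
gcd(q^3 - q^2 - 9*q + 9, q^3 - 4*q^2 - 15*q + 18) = q^2 + 2*q - 3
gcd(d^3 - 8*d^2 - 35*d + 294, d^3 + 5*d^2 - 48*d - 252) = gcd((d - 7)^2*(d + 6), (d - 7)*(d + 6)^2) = d^2 - d - 42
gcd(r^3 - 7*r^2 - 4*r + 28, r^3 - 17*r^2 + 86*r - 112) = r^2 - 9*r + 14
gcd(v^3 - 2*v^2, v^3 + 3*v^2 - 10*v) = v^2 - 2*v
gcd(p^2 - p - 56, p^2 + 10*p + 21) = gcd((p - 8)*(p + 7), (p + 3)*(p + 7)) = p + 7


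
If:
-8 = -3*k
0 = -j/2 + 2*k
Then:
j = 32/3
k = 8/3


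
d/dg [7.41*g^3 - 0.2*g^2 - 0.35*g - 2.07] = 22.23*g^2 - 0.4*g - 0.35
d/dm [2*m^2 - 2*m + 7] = 4*m - 2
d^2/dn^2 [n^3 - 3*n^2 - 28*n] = 6*n - 6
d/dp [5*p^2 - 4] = 10*p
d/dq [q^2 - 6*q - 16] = 2*q - 6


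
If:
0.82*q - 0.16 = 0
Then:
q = 0.20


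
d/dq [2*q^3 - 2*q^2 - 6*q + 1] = 6*q^2 - 4*q - 6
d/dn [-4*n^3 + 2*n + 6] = 2 - 12*n^2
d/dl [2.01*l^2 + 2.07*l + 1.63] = 4.02*l + 2.07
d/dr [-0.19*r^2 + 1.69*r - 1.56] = 1.69 - 0.38*r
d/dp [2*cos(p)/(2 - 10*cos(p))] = -sin(p)/(5*cos(p) - 1)^2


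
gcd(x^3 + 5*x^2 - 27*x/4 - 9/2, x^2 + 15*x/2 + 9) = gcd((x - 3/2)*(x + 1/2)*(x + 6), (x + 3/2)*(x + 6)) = x + 6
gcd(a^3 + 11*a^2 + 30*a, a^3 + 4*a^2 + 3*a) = a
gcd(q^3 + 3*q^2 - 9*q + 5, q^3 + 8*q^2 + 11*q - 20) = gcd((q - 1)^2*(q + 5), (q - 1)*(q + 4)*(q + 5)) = q^2 + 4*q - 5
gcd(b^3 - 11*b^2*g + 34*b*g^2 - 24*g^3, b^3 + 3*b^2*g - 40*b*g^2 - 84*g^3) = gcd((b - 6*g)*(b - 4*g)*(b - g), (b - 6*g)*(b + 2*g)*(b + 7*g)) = b - 6*g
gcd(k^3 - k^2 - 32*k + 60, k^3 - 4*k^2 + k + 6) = k - 2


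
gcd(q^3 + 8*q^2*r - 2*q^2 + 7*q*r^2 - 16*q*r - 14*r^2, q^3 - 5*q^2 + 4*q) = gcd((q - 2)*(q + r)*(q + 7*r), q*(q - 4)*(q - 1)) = 1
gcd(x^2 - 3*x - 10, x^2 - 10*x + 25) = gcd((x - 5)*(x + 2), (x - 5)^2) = x - 5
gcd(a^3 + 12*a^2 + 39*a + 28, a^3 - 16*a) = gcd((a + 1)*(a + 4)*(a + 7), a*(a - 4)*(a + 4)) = a + 4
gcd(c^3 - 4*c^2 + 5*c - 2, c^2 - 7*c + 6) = c - 1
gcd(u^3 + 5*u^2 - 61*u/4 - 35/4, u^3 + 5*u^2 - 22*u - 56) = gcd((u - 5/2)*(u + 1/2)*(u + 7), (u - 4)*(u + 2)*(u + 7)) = u + 7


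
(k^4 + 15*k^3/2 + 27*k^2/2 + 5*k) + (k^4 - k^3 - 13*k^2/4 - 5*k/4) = 2*k^4 + 13*k^3/2 + 41*k^2/4 + 15*k/4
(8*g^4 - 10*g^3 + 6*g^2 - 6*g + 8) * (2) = 16*g^4 - 20*g^3 + 12*g^2 - 12*g + 16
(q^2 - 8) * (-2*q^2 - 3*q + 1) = -2*q^4 - 3*q^3 + 17*q^2 + 24*q - 8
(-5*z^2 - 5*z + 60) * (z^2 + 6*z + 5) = -5*z^4 - 35*z^3 + 5*z^2 + 335*z + 300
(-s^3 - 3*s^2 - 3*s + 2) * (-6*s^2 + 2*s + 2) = 6*s^5 + 16*s^4 + 10*s^3 - 24*s^2 - 2*s + 4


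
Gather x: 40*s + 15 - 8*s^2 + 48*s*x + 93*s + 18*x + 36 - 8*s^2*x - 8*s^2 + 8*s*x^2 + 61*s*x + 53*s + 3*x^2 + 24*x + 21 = -16*s^2 + 186*s + x^2*(8*s + 3) + x*(-8*s^2 + 109*s + 42) + 72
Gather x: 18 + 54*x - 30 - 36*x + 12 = 18*x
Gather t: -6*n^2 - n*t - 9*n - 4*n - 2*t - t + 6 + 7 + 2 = -6*n^2 - 13*n + t*(-n - 3) + 15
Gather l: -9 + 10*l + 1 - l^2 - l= -l^2 + 9*l - 8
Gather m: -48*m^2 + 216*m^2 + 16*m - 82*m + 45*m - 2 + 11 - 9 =168*m^2 - 21*m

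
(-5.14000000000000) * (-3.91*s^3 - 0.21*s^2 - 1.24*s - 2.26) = 20.0974*s^3 + 1.0794*s^2 + 6.3736*s + 11.6164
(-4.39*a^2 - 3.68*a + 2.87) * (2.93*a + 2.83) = -12.8627*a^3 - 23.2061*a^2 - 2.0053*a + 8.1221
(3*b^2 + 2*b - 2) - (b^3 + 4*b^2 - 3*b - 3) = -b^3 - b^2 + 5*b + 1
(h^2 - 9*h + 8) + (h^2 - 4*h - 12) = 2*h^2 - 13*h - 4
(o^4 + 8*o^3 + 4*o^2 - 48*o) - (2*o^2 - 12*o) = o^4 + 8*o^3 + 2*o^2 - 36*o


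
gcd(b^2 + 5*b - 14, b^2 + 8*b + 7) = b + 7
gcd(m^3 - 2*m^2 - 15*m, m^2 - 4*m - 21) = m + 3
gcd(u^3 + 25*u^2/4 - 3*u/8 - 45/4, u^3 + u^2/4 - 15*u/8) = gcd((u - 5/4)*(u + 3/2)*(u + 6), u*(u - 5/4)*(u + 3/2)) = u^2 + u/4 - 15/8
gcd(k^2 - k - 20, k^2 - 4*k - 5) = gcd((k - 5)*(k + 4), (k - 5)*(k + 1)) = k - 5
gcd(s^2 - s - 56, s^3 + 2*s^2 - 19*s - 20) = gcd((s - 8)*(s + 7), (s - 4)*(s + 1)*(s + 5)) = 1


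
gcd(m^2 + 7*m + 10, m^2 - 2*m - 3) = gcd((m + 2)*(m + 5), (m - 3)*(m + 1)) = 1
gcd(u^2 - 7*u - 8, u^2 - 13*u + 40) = u - 8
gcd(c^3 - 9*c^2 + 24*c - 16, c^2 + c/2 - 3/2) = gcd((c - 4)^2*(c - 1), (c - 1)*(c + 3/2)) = c - 1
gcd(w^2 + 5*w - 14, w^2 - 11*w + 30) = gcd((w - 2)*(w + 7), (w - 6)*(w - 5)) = 1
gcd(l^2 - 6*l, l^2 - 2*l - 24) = l - 6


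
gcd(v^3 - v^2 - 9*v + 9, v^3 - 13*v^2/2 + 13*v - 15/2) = v^2 - 4*v + 3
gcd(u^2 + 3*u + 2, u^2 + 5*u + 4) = u + 1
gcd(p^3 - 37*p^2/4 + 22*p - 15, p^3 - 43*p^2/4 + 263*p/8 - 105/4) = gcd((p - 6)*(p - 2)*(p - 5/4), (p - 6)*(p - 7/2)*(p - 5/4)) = p^2 - 29*p/4 + 15/2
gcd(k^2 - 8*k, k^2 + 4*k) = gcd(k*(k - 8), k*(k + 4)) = k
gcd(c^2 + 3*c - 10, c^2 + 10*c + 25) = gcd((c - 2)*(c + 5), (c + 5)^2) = c + 5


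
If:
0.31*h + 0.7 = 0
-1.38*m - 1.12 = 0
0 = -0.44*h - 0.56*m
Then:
No Solution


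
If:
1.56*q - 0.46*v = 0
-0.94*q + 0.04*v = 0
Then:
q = 0.00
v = 0.00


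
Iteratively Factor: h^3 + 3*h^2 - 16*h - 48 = (h + 3)*(h^2 - 16) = (h - 4)*(h + 3)*(h + 4)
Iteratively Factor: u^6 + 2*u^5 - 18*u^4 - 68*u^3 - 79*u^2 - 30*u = (u + 3)*(u^5 - u^4 - 15*u^3 - 23*u^2 - 10*u) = u*(u + 3)*(u^4 - u^3 - 15*u^2 - 23*u - 10) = u*(u + 1)*(u + 3)*(u^3 - 2*u^2 - 13*u - 10) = u*(u + 1)^2*(u + 3)*(u^2 - 3*u - 10) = u*(u + 1)^2*(u + 2)*(u + 3)*(u - 5)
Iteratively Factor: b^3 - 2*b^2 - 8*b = (b)*(b^2 - 2*b - 8) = b*(b + 2)*(b - 4)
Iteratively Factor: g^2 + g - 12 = (g + 4)*(g - 3)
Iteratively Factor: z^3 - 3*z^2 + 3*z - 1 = (z - 1)*(z^2 - 2*z + 1) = (z - 1)^2*(z - 1)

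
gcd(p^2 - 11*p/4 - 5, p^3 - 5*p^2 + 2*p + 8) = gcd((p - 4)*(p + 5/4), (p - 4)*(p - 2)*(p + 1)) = p - 4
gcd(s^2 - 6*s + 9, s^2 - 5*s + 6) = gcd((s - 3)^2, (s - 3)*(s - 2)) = s - 3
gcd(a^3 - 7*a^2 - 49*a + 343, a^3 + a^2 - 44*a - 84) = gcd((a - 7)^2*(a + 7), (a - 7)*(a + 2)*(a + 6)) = a - 7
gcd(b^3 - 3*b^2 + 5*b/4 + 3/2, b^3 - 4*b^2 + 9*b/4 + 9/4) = b^2 - b - 3/4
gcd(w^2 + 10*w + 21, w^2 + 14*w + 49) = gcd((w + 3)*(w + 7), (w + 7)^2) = w + 7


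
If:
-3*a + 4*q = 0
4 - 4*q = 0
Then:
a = 4/3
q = 1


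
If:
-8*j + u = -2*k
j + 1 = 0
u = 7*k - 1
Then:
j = -1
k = -7/9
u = -58/9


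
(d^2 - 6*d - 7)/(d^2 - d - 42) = (d + 1)/(d + 6)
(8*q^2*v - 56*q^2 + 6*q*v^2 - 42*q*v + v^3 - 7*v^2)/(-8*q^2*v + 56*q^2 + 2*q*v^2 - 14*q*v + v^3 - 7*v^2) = (-2*q - v)/(2*q - v)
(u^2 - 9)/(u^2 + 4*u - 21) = (u + 3)/(u + 7)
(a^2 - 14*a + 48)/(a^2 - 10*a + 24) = (a - 8)/(a - 4)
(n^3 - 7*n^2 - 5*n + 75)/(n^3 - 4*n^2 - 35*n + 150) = (n + 3)/(n + 6)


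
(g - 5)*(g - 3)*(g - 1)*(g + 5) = g^4 - 4*g^3 - 22*g^2 + 100*g - 75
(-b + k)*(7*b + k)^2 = -49*b^3 + 35*b^2*k + 13*b*k^2 + k^3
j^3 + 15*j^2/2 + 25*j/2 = j*(j + 5/2)*(j + 5)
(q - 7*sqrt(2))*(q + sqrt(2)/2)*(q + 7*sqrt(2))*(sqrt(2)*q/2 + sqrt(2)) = sqrt(2)*q^4/2 + q^3/2 + sqrt(2)*q^3 - 49*sqrt(2)*q^2 + q^2 - 98*sqrt(2)*q - 49*q - 98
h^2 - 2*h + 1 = (h - 1)^2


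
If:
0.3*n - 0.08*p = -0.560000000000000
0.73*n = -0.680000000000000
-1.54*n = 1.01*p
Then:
No Solution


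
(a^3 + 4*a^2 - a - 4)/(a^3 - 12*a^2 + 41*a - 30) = (a^2 + 5*a + 4)/(a^2 - 11*a + 30)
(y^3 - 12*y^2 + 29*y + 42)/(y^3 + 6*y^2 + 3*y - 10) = (y^3 - 12*y^2 + 29*y + 42)/(y^3 + 6*y^2 + 3*y - 10)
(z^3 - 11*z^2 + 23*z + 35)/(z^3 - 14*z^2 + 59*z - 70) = (z + 1)/(z - 2)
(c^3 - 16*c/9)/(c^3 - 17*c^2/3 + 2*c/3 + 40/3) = c*(3*c - 4)/(3*(c^2 - 7*c + 10))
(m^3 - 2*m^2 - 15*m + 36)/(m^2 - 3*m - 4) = (-m^3 + 2*m^2 + 15*m - 36)/(-m^2 + 3*m + 4)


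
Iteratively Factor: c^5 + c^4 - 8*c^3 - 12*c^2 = (c + 2)*(c^4 - c^3 - 6*c^2) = c*(c + 2)*(c^3 - c^2 - 6*c) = c^2*(c + 2)*(c^2 - c - 6) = c^2*(c + 2)^2*(c - 3)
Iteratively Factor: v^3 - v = (v)*(v^2 - 1) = v*(v - 1)*(v + 1)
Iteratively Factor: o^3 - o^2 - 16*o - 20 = (o + 2)*(o^2 - 3*o - 10) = (o + 2)^2*(o - 5)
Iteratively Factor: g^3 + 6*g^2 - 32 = (g + 4)*(g^2 + 2*g - 8) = (g + 4)^2*(g - 2)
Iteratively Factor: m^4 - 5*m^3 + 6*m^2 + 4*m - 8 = (m - 2)*(m^3 - 3*m^2 + 4) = (m - 2)^2*(m^2 - m - 2) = (m - 2)^3*(m + 1)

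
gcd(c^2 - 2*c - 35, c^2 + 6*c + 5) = c + 5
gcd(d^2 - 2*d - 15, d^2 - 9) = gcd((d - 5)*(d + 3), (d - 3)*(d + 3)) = d + 3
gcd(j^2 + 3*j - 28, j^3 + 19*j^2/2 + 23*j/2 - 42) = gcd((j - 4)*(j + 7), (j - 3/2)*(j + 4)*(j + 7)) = j + 7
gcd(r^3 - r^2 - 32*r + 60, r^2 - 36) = r + 6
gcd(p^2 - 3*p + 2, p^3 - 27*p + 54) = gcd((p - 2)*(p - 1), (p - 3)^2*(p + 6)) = 1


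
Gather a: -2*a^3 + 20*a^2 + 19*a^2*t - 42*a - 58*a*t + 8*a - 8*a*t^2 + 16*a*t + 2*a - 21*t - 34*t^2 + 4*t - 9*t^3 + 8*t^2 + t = -2*a^3 + a^2*(19*t + 20) + a*(-8*t^2 - 42*t - 32) - 9*t^3 - 26*t^2 - 16*t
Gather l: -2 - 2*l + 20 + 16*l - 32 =14*l - 14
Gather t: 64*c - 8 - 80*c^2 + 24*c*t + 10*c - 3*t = -80*c^2 + 74*c + t*(24*c - 3) - 8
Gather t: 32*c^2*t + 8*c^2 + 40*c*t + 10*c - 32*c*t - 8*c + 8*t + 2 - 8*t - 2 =8*c^2 + 2*c + t*(32*c^2 + 8*c)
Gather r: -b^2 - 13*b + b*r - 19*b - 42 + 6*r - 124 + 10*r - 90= -b^2 - 32*b + r*(b + 16) - 256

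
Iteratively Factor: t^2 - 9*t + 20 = (t - 4)*(t - 5)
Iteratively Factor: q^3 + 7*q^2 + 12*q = (q)*(q^2 + 7*q + 12) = q*(q + 3)*(q + 4)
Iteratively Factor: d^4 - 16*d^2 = (d)*(d^3 - 16*d) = d*(d + 4)*(d^2 - 4*d) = d*(d - 4)*(d + 4)*(d)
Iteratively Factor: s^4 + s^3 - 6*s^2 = (s)*(s^3 + s^2 - 6*s) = s*(s - 2)*(s^2 + 3*s) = s^2*(s - 2)*(s + 3)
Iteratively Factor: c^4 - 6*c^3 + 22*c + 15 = (c + 1)*(c^3 - 7*c^2 + 7*c + 15) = (c + 1)^2*(c^2 - 8*c + 15) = (c - 3)*(c + 1)^2*(c - 5)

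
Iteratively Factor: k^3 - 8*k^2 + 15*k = (k)*(k^2 - 8*k + 15) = k*(k - 5)*(k - 3)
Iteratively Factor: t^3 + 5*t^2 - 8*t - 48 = (t + 4)*(t^2 + t - 12) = (t - 3)*(t + 4)*(t + 4)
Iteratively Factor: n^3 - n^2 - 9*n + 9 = (n + 3)*(n^2 - 4*n + 3) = (n - 1)*(n + 3)*(n - 3)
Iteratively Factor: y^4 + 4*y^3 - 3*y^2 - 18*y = (y - 2)*(y^3 + 6*y^2 + 9*y) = (y - 2)*(y + 3)*(y^2 + 3*y) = y*(y - 2)*(y + 3)*(y + 3)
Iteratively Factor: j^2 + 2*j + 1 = (j + 1)*(j + 1)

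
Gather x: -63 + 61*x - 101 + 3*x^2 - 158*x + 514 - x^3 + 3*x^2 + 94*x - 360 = -x^3 + 6*x^2 - 3*x - 10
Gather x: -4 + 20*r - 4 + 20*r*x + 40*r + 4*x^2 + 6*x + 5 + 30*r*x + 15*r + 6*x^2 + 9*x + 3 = 75*r + 10*x^2 + x*(50*r + 15)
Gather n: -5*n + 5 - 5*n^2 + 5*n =5 - 5*n^2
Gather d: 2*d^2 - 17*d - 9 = 2*d^2 - 17*d - 9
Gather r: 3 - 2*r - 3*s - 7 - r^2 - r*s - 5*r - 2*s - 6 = -r^2 + r*(-s - 7) - 5*s - 10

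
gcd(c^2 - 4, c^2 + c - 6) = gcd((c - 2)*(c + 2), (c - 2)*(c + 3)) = c - 2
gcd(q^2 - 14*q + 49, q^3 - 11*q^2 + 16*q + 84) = q - 7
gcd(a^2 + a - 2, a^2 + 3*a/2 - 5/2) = a - 1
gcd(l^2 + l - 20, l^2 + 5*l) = l + 5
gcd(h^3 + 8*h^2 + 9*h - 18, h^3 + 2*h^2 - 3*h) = h^2 + 2*h - 3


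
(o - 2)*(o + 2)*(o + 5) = o^3 + 5*o^2 - 4*o - 20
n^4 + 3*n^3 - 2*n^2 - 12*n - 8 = (n - 2)*(n + 1)*(n + 2)^2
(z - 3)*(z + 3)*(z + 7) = z^3 + 7*z^2 - 9*z - 63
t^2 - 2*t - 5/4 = (t - 5/2)*(t + 1/2)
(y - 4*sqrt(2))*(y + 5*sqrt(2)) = y^2 + sqrt(2)*y - 40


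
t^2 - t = t*(t - 1)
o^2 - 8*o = o*(o - 8)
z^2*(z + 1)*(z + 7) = z^4 + 8*z^3 + 7*z^2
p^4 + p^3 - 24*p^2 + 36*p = p*(p - 3)*(p - 2)*(p + 6)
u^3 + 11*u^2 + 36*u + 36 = (u + 2)*(u + 3)*(u + 6)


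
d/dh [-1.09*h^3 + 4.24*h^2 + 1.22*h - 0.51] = -3.27*h^2 + 8.48*h + 1.22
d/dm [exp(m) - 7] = exp(m)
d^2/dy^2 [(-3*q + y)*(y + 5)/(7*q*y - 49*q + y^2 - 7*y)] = 2*(-(3*q - y)*(y + 5)*(7*q + 2*y - 7)^2 + ((3*q - y)*(y + 5) + (3*q - y)*(7*q + 2*y - 7) - (y + 5)*(7*q + 2*y - 7))*(7*q*y - 49*q + y^2 - 7*y) + (7*q*y - 49*q + y^2 - 7*y)^2)/(7*q*y - 49*q + y^2 - 7*y)^3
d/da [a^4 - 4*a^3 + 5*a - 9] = 4*a^3 - 12*a^2 + 5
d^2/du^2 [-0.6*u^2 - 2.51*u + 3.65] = -1.20000000000000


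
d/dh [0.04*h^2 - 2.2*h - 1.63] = 0.08*h - 2.2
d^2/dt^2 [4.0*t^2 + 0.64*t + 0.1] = 8.00000000000000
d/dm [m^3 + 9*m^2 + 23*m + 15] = 3*m^2 + 18*m + 23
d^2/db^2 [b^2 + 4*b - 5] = 2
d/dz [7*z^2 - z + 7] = 14*z - 1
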